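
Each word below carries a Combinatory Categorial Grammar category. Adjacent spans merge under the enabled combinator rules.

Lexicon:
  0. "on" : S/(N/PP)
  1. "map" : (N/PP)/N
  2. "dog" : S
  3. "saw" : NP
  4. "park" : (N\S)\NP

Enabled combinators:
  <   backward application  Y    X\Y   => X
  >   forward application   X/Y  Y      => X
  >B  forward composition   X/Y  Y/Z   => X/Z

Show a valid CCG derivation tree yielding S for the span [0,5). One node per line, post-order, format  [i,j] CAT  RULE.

[0,5] S   >
  [0,1] "on" : S/(N/PP)
  [1,5] N/PP   >
    [1,2] "map" : (N/PP)/N
    [2,5] N   <
      [2,3] "dog" : S
      [3,5] N\S   <
        [3,4] "saw" : NP
        [4,5] "park" : (N\S)\NP

[0,1] S/(N/PP)  lex  "on"
[1,2] (N/PP)/N  lex  "map"
[2,3] S  lex  "dog"
[3,4] NP  lex  "saw"
[4,5] (N\S)\NP  lex  "park"
[3,5] N\S  <  k=4
[2,5] N  <  k=3
[1,5] N/PP  >  k=2
[0,5] S  >  k=1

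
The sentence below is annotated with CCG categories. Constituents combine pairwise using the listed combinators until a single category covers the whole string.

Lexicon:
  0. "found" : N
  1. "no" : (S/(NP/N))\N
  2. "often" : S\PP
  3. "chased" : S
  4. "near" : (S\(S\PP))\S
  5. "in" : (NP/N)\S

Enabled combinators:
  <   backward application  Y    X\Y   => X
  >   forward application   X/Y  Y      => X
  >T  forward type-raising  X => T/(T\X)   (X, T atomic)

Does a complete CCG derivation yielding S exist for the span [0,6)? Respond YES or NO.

YES

[0,6] S   >
  [0,2] S/(NP/N)   <
    [0,1] "found" : N
    [1,2] "no" : (S/(NP/N))\N
  [2,6] NP/N   <
    [2,5] S   <
      [2,3] "often" : S\PP
      [3,5] S\(S\PP)   <
        [3,4] "chased" : S
        [4,5] "near" : (S\(S\PP))\S
    [5,6] "in" : (NP/N)\S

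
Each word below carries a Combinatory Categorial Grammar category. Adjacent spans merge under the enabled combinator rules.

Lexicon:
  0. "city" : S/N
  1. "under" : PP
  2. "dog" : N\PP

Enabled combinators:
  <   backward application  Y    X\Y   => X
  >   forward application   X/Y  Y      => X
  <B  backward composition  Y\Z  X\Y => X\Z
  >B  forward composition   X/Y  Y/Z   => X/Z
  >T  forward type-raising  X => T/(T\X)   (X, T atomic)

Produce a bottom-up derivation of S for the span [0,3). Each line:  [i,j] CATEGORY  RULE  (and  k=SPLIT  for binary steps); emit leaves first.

[0,3] S   >
  [0,1] "city" : S/N
  [1,3] N   >
    [1,2] N/(N\PP)   >T
      [1,2] "under" : PP
    [2,3] "dog" : N\PP

[0,1] S/N  lex  "city"
[1,2] PP  lex  "under"
[1,2] N/(N\PP)  >T
[2,3] N\PP  lex  "dog"
[1,3] N  >  k=2
[0,3] S  >  k=1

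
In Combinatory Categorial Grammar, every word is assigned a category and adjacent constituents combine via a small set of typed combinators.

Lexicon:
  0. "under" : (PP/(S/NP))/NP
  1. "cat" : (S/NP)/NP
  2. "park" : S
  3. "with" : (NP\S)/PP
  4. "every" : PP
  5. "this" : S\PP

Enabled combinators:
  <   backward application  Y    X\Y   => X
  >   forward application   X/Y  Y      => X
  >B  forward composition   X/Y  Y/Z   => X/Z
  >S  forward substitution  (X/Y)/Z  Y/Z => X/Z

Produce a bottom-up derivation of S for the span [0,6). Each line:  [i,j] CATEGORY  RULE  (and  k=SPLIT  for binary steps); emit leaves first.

[0,6] S   <
  [0,5] PP   >
    [0,2] PP/NP   >S
      [0,1] "under" : (PP/(S/NP))/NP
      [1,2] "cat" : (S/NP)/NP
    [2,5] NP   <
      [2,3] "park" : S
      [3,5] NP\S   >
        [3,4] "with" : (NP\S)/PP
        [4,5] "every" : PP
  [5,6] "this" : S\PP

[0,1] (PP/(S/NP))/NP  lex  "under"
[1,2] (S/NP)/NP  lex  "cat"
[0,2] PP/NP  >S  k=1
[2,3] S  lex  "park"
[3,4] (NP\S)/PP  lex  "with"
[4,5] PP  lex  "every"
[3,5] NP\S  >  k=4
[2,5] NP  <  k=3
[0,5] PP  >  k=2
[5,6] S\PP  lex  "this"
[0,6] S  <  k=5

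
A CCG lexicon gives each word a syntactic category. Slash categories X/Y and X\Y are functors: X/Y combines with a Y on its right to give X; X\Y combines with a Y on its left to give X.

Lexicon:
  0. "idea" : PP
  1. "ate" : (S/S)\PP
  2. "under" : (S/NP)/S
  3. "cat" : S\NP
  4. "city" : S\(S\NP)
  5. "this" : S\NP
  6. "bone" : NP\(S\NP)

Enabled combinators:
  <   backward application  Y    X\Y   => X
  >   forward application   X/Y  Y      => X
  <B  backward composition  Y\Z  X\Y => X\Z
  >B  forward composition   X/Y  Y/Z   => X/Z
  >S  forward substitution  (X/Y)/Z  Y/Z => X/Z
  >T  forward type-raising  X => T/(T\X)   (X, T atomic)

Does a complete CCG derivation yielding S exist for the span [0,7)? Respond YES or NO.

[0,7] S   >
  [0,5] S/NP   >B
    [0,2] S/S   <
      [0,1] "idea" : PP
      [1,2] "ate" : (S/S)\PP
    [2,5] S/NP   >
      [2,3] "under" : (S/NP)/S
      [3,5] S   <
        [3,4] "cat" : S\NP
        [4,5] "city" : S\(S\NP)
  [5,7] NP   <
    [5,6] "this" : S\NP
    [6,7] "bone" : NP\(S\NP)

YES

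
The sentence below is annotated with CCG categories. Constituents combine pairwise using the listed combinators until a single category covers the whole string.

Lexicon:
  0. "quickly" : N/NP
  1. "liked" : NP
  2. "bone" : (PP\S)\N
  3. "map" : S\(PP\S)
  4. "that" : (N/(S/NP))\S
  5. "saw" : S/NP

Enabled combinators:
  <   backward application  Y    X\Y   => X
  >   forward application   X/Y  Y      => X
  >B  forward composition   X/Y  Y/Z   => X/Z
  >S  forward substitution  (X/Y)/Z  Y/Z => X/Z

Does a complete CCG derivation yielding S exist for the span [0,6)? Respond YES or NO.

NO

N/NP NP (PP\S)\N S\(PP\S) (N/(S/NP))\S S/NP
CKY chart[0,6] = {N}; S ∉ chart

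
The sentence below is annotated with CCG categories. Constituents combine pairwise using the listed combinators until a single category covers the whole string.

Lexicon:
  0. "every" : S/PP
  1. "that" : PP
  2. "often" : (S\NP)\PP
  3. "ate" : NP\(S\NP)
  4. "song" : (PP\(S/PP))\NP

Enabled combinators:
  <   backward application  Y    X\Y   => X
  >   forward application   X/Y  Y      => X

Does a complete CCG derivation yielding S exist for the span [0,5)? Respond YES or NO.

S/PP PP (S\NP)\PP NP\(S\NP) (PP\(S/PP))\NP
CKY chart[0,5] = {PP}; S ∉ chart

NO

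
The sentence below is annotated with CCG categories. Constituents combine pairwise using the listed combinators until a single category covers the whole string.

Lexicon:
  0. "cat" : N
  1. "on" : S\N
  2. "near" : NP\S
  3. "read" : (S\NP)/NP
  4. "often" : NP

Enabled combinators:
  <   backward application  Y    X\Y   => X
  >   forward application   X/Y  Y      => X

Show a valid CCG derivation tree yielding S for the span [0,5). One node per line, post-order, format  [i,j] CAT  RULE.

[0,1] N  lex  "cat"
[1,2] S\N  lex  "on"
[0,2] S  <  k=1
[2,3] NP\S  lex  "near"
[0,3] NP  <  k=2
[3,4] (S\NP)/NP  lex  "read"
[4,5] NP  lex  "often"
[3,5] S\NP  >  k=4
[0,5] S  <  k=3

[0,5] S   <
  [0,3] NP   <
    [0,2] S   <
      [0,1] "cat" : N
      [1,2] "on" : S\N
    [2,3] "near" : NP\S
  [3,5] S\NP   >
    [3,4] "read" : (S\NP)/NP
    [4,5] "often" : NP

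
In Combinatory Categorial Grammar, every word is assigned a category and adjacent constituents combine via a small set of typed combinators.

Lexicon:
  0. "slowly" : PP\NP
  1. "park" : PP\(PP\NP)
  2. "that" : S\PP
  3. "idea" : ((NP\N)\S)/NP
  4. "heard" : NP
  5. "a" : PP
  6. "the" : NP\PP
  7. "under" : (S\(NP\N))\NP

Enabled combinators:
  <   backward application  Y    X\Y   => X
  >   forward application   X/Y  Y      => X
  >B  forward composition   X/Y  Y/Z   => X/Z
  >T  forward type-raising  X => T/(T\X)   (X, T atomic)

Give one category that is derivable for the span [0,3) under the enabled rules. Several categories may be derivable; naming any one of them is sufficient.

S

[0,8] S   <
  [0,5] NP\N   <
    [0,3] S   <
      [0,2] PP   <
        [0,1] "slowly" : PP\NP
        [1,2] "park" : PP\(PP\NP)
      [2,3] "that" : S\PP
    [3,5] (NP\N)\S   >
      [3,4] "idea" : ((NP\N)\S)/NP
      [4,5] "heard" : NP
  [5,8] S\(NP\N)   <
    [5,7] NP   <
      [5,6] "a" : PP
      [6,7] "the" : NP\PP
    [7,8] "under" : (S\(NP\N))\NP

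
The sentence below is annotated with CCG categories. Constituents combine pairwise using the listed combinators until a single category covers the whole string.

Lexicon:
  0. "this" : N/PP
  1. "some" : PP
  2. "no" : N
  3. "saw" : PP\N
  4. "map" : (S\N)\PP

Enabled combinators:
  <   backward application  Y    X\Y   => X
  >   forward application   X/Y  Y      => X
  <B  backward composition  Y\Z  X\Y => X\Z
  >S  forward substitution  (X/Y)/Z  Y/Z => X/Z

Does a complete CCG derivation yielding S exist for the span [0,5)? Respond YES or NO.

YES

[0,5] S   <
  [0,2] N   >
    [0,1] "this" : N/PP
    [1,2] "some" : PP
  [2,5] S\N   <
    [2,4] PP   <
      [2,3] "no" : N
      [3,4] "saw" : PP\N
    [4,5] "map" : (S\N)\PP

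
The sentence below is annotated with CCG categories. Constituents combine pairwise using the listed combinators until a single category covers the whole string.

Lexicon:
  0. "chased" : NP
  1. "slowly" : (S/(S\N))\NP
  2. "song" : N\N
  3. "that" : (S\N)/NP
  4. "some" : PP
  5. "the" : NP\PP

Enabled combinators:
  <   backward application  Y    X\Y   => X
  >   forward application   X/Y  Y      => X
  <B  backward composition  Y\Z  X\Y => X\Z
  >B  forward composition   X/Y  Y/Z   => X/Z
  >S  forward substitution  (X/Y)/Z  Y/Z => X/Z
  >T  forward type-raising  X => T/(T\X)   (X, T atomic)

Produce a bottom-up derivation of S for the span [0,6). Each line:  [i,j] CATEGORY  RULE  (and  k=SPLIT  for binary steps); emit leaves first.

[0,1] NP  lex  "chased"
[1,2] (S/(S\N))\NP  lex  "slowly"
[0,2] S/(S\N)  <  k=1
[2,3] N\N  lex  "song"
[3,4] (S\N)/NP  lex  "that"
[4,5] PP  lex  "some"
[5,6] NP\PP  lex  "the"
[4,6] NP  <  k=5
[3,6] S\N  >  k=4
[2,6] S\N  <B  k=3
[0,6] S  >  k=2

[0,6] S   >
  [0,2] S/(S\N)   <
    [0,1] "chased" : NP
    [1,2] "slowly" : (S/(S\N))\NP
  [2,6] S\N   <B
    [2,3] "song" : N\N
    [3,6] S\N   >
      [3,4] "that" : (S\N)/NP
      [4,6] NP   <
        [4,5] "some" : PP
        [5,6] "the" : NP\PP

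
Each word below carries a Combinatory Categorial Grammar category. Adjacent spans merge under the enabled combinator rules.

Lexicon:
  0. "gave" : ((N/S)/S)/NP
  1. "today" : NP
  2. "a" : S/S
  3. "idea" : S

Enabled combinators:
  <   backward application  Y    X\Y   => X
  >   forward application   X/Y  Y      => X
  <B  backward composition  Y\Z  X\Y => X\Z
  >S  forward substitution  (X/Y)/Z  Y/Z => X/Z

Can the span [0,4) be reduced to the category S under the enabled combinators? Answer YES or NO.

((N/S)/S)/NP NP S/S S
CKY chart[0,4] = {N, N/S}; S ∉ chart

NO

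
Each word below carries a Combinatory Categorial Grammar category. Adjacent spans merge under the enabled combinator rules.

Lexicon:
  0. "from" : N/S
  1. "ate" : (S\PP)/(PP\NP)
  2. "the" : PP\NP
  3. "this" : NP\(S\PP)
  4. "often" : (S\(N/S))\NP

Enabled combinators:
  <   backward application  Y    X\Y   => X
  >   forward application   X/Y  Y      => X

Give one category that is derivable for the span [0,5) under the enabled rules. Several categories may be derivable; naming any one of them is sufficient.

S

[0,5] S   <
  [0,1] "from" : N/S
  [1,5] S\(N/S)   <
    [1,4] NP   <
      [1,3] S\PP   >
        [1,2] "ate" : (S\PP)/(PP\NP)
        [2,3] "the" : PP\NP
      [3,4] "this" : NP\(S\PP)
    [4,5] "often" : (S\(N/S))\NP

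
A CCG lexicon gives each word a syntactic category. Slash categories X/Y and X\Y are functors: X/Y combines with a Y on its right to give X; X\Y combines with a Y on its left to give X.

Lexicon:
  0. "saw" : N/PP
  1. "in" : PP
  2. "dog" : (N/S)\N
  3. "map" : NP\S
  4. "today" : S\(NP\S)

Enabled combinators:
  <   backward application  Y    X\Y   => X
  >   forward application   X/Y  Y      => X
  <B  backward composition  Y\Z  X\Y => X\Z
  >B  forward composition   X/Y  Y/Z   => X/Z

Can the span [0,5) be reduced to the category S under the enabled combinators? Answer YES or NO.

N/PP PP (N/S)\N NP\S S\(NP\S)
CKY chart[0,5] = {N}; S ∉ chart

NO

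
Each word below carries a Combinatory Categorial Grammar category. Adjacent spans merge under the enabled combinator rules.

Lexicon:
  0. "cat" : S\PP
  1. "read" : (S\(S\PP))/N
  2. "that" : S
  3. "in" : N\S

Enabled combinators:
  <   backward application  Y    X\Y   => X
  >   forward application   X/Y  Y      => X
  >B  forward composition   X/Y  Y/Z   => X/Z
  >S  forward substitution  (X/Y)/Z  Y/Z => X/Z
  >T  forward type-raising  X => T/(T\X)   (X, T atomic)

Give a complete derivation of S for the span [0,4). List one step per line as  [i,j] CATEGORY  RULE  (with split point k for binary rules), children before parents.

[0,4] S   <
  [0,1] "cat" : S\PP
  [1,4] S\(S\PP)   >
    [1,2] "read" : (S\(S\PP))/N
    [2,4] N   >
      [2,3] N/(N\S)   >T
        [2,3] "that" : S
      [3,4] "in" : N\S

[0,1] S\PP  lex  "cat"
[1,2] (S\(S\PP))/N  lex  "read"
[2,3] S  lex  "that"
[2,3] N/(N\S)  >T
[3,4] N\S  lex  "in"
[2,4] N  >  k=3
[1,4] S\(S\PP)  >  k=2
[0,4] S  <  k=1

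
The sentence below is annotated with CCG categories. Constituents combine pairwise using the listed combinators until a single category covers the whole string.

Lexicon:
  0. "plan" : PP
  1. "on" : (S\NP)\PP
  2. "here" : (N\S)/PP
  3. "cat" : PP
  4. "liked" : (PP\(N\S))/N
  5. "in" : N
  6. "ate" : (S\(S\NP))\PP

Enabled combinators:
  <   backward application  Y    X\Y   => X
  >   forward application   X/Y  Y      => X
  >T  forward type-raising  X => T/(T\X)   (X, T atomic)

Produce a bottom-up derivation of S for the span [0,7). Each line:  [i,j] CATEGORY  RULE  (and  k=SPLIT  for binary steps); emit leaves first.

[0,1] PP  lex  "plan"
[1,2] (S\NP)\PP  lex  "on"
[0,2] S\NP  <  k=1
[2,3] (N\S)/PP  lex  "here"
[3,4] PP  lex  "cat"
[2,4] N\S  >  k=3
[4,5] (PP\(N\S))/N  lex  "liked"
[5,6] N  lex  "in"
[4,6] PP\(N\S)  >  k=5
[2,6] PP  <  k=4
[6,7] (S\(S\NP))\PP  lex  "ate"
[2,7] S\(S\NP)  <  k=6
[0,7] S  <  k=2

[0,7] S   <
  [0,2] S\NP   <
    [0,1] "plan" : PP
    [1,2] "on" : (S\NP)\PP
  [2,7] S\(S\NP)   <
    [2,6] PP   <
      [2,4] N\S   >
        [2,3] "here" : (N\S)/PP
        [3,4] "cat" : PP
      [4,6] PP\(N\S)   >
        [4,5] "liked" : (PP\(N\S))/N
        [5,6] "in" : N
    [6,7] "ate" : (S\(S\NP))\PP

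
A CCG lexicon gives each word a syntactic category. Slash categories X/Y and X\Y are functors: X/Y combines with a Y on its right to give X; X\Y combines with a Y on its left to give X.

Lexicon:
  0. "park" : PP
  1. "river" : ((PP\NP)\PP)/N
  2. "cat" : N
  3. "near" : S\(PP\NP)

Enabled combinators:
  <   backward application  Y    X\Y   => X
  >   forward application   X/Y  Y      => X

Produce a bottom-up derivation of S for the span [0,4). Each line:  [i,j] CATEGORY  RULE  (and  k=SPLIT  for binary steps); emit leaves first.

[0,4] S   <
  [0,3] PP\NP   <
    [0,1] "park" : PP
    [1,3] (PP\NP)\PP   >
      [1,2] "river" : ((PP\NP)\PP)/N
      [2,3] "cat" : N
  [3,4] "near" : S\(PP\NP)

[0,1] PP  lex  "park"
[1,2] ((PP\NP)\PP)/N  lex  "river"
[2,3] N  lex  "cat"
[1,3] (PP\NP)\PP  >  k=2
[0,3] PP\NP  <  k=1
[3,4] S\(PP\NP)  lex  "near"
[0,4] S  <  k=3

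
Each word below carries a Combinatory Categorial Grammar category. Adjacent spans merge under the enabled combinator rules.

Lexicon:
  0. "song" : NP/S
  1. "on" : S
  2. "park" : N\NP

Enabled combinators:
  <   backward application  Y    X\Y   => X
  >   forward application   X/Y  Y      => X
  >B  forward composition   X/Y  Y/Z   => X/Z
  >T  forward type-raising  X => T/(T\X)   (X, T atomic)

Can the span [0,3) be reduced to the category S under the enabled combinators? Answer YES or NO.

NP/S S N\NP
CKY chart[0,3] = {N, N/(N\N), NP/(NP\N), PP/(PP\N), S/(S\N)}; S ∉ chart

NO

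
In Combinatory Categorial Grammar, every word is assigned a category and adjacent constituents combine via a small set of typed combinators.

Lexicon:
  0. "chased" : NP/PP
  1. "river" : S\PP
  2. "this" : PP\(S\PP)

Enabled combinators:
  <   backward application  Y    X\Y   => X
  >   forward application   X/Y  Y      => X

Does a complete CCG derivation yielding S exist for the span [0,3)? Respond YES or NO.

NP/PP S\PP PP\(S\PP)
CKY chart[0,3] = {NP}; S ∉ chart

NO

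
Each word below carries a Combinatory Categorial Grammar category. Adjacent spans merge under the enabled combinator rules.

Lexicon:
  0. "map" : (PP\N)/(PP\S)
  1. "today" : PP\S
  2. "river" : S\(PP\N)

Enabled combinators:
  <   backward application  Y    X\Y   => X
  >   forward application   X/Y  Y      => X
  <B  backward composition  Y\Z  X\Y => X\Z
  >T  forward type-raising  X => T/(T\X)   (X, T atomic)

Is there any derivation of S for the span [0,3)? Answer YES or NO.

YES

[0,3] S   <
  [0,2] PP\N   >
    [0,1] "map" : (PP\N)/(PP\S)
    [1,2] "today" : PP\S
  [2,3] "river" : S\(PP\N)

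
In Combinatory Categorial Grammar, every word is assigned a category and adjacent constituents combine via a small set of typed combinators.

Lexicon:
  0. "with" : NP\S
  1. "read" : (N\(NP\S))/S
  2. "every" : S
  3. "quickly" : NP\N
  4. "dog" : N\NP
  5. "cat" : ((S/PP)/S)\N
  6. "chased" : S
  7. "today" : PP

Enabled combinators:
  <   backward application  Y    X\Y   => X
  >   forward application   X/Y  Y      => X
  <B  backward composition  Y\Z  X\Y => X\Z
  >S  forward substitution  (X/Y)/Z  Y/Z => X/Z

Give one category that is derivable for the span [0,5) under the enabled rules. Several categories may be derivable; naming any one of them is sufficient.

[0,8] S   >
  [0,7] S/PP   >
    [0,6] (S/PP)/S   <
      [0,5] N   <
        [0,4] NP   <
          [0,3] N   <
            [0,1] "with" : NP\S
            [1,3] N\(NP\S)   >
              [1,2] "read" : (N\(NP\S))/S
              [2,3] "every" : S
          [3,4] "quickly" : NP\N
        [4,5] "dog" : N\NP
      [5,6] "cat" : ((S/PP)/S)\N
    [6,7] "chased" : S
  [7,8] "today" : PP

N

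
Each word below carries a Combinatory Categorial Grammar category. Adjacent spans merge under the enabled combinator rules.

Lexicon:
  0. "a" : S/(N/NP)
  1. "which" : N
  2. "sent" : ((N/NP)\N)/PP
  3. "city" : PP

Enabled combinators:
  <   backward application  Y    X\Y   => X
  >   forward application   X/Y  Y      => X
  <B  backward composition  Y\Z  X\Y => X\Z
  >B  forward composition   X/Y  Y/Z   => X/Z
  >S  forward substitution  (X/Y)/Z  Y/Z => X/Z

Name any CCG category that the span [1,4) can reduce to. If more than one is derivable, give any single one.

N/NP

[0,4] S   >
  [0,1] "a" : S/(N/NP)
  [1,4] N/NP   <
    [1,2] "which" : N
    [2,4] (N/NP)\N   >
      [2,3] "sent" : ((N/NP)\N)/PP
      [3,4] "city" : PP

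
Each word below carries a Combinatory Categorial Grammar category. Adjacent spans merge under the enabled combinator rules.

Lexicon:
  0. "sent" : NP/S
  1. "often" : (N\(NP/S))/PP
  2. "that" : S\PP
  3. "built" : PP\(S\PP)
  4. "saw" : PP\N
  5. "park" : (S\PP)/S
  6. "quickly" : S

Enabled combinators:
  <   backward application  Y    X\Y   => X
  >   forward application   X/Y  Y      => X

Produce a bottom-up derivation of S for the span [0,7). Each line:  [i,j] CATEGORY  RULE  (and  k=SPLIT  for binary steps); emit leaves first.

[0,1] NP/S  lex  "sent"
[1,2] (N\(NP/S))/PP  lex  "often"
[2,3] S\PP  lex  "that"
[3,4] PP\(S\PP)  lex  "built"
[2,4] PP  <  k=3
[1,4] N\(NP/S)  >  k=2
[0,4] N  <  k=1
[4,5] PP\N  lex  "saw"
[0,5] PP  <  k=4
[5,6] (S\PP)/S  lex  "park"
[6,7] S  lex  "quickly"
[5,7] S\PP  >  k=6
[0,7] S  <  k=5

[0,7] S   <
  [0,5] PP   <
    [0,4] N   <
      [0,1] "sent" : NP/S
      [1,4] N\(NP/S)   >
        [1,2] "often" : (N\(NP/S))/PP
        [2,4] PP   <
          [2,3] "that" : S\PP
          [3,4] "built" : PP\(S\PP)
    [4,5] "saw" : PP\N
  [5,7] S\PP   >
    [5,6] "park" : (S\PP)/S
    [6,7] "quickly" : S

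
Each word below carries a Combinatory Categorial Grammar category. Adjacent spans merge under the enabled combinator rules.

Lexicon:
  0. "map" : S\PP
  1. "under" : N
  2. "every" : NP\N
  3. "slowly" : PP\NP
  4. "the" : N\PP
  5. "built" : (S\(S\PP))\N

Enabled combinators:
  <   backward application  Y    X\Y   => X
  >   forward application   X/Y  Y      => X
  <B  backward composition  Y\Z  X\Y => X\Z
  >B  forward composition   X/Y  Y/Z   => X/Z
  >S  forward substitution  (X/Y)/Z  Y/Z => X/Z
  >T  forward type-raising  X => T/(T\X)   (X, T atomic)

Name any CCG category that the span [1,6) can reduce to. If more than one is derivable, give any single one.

S\(S\PP)

[0,6] S   <
  [0,1] "map" : S\PP
  [1,6] S\(S\PP)   <
    [1,5] N   <
      [1,3] NP   <
        [1,2] "under" : N
        [2,3] "every" : NP\N
      [3,5] N\NP   <B
        [3,4] "slowly" : PP\NP
        [4,5] "the" : N\PP
    [5,6] "built" : (S\(S\PP))\N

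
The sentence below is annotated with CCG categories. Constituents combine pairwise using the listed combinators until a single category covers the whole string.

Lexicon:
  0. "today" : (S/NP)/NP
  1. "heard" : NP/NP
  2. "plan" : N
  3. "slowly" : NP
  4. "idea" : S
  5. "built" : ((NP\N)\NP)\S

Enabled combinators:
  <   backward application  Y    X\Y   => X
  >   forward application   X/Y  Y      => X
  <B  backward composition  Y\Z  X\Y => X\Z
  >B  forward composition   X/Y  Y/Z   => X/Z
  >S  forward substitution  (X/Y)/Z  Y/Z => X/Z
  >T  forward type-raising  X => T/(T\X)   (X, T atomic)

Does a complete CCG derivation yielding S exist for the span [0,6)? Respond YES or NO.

[0,6] S   >
  [0,2] S/NP   >S
    [0,1] "today" : (S/NP)/NP
    [1,2] "heard" : NP/NP
  [2,6] NP   <
    [2,3] "plan" : N
    [3,6] NP\N   <
      [3,4] "slowly" : NP
      [4,6] (NP\N)\NP   <
        [4,5] "idea" : S
        [5,6] "built" : ((NP\N)\NP)\S

YES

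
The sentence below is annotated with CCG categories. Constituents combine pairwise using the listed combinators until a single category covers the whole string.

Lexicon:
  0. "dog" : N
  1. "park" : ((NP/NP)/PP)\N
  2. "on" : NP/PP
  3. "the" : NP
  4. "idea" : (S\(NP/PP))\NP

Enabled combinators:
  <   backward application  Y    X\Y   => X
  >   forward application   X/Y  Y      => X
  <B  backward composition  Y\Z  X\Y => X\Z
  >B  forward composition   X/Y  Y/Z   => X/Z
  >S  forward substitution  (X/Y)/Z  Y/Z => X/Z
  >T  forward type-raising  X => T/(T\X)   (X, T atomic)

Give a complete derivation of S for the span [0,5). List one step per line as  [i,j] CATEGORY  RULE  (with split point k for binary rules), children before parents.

[0,5] S   <
  [0,3] NP/PP   >S
    [0,2] (NP/NP)/PP   <
      [0,1] "dog" : N
      [1,2] "park" : ((NP/NP)/PP)\N
    [2,3] "on" : NP/PP
  [3,5] S\(NP/PP)   <
    [3,4] "the" : NP
    [4,5] "idea" : (S\(NP/PP))\NP

[0,1] N  lex  "dog"
[1,2] ((NP/NP)/PP)\N  lex  "park"
[0,2] (NP/NP)/PP  <  k=1
[2,3] NP/PP  lex  "on"
[0,3] NP/PP  >S  k=2
[3,4] NP  lex  "the"
[4,5] (S\(NP/PP))\NP  lex  "idea"
[3,5] S\(NP/PP)  <  k=4
[0,5] S  <  k=3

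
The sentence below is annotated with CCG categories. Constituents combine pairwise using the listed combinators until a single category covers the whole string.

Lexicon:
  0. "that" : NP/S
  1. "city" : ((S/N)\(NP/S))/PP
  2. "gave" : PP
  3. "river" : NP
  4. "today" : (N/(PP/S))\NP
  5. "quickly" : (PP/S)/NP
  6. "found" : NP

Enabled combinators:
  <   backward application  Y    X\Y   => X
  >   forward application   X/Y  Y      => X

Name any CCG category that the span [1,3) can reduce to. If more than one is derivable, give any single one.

[0,7] S   >
  [0,3] S/N   <
    [0,1] "that" : NP/S
    [1,3] (S/N)\(NP/S)   >
      [1,2] "city" : ((S/N)\(NP/S))/PP
      [2,3] "gave" : PP
  [3,7] N   >
    [3,5] N/(PP/S)   <
      [3,4] "river" : NP
      [4,5] "today" : (N/(PP/S))\NP
    [5,7] PP/S   >
      [5,6] "quickly" : (PP/S)/NP
      [6,7] "found" : NP

(S/N)\(NP/S)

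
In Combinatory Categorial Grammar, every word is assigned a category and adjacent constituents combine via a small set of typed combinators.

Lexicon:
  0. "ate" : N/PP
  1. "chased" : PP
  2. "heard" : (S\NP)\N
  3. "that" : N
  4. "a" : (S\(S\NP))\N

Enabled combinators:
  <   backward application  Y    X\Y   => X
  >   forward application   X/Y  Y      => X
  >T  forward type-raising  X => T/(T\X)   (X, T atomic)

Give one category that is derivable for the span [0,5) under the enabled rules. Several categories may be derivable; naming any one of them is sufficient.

S

[0,5] S   <
  [0,3] S\NP   <
    [0,2] N   >
      [0,1] "ate" : N/PP
      [1,2] "chased" : PP
    [2,3] "heard" : (S\NP)\N
  [3,5] S\(S\NP)   <
    [3,4] "that" : N
    [4,5] "a" : (S\(S\NP))\N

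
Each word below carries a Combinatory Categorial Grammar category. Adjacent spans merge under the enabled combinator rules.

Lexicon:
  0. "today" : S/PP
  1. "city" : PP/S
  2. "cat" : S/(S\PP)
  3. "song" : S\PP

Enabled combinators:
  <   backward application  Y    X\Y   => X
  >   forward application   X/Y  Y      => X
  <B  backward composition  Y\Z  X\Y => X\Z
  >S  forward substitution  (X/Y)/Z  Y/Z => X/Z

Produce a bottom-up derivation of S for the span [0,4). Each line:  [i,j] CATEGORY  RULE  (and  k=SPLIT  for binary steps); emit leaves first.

[0,1] S/PP  lex  "today"
[1,2] PP/S  lex  "city"
[2,3] S/(S\PP)  lex  "cat"
[3,4] S\PP  lex  "song"
[2,4] S  >  k=3
[1,4] PP  >  k=2
[0,4] S  >  k=1

[0,4] S   >
  [0,1] "today" : S/PP
  [1,4] PP   >
    [1,2] "city" : PP/S
    [2,4] S   >
      [2,3] "cat" : S/(S\PP)
      [3,4] "song" : S\PP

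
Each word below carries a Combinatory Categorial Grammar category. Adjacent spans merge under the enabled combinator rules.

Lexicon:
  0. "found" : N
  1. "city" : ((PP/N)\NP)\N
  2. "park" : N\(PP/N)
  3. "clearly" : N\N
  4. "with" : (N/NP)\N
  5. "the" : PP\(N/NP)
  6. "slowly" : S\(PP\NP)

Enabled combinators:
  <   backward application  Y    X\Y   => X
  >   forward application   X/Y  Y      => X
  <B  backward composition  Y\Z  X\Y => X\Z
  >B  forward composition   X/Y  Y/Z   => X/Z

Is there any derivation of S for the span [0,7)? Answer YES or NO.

YES

[0,7] S   <
  [0,6] PP\NP   <B
    [0,4] N\NP   <B
      [0,3] N\NP   <B
        [0,2] (PP/N)\NP   <
          [0,1] "found" : N
          [1,2] "city" : ((PP/N)\NP)\N
        [2,3] "park" : N\(PP/N)
      [3,4] "clearly" : N\N
    [4,6] PP\N   <B
      [4,5] "with" : (N/NP)\N
      [5,6] "the" : PP\(N/NP)
  [6,7] "slowly" : S\(PP\NP)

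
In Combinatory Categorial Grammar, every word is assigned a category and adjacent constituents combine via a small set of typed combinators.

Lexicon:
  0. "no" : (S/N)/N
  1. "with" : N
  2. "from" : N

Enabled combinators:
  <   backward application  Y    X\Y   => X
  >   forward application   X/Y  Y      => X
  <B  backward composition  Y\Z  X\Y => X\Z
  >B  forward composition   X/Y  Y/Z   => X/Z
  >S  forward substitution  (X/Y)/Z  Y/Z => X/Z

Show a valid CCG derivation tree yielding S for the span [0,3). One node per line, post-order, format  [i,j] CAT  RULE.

[0,3] S   >
  [0,2] S/N   >
    [0,1] "no" : (S/N)/N
    [1,2] "with" : N
  [2,3] "from" : N

[0,1] (S/N)/N  lex  "no"
[1,2] N  lex  "with"
[0,2] S/N  >  k=1
[2,3] N  lex  "from"
[0,3] S  >  k=2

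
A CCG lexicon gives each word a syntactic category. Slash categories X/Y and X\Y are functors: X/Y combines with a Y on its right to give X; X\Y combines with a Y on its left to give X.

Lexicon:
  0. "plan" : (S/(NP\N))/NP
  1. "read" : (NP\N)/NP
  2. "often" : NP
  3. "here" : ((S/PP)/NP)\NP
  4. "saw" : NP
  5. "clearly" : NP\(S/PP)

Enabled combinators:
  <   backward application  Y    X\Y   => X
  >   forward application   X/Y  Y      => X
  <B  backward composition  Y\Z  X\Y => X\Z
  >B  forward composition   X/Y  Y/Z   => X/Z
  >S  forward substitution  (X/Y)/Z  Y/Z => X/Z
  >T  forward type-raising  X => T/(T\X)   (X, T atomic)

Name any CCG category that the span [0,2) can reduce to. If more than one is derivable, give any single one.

[0,6] S   >
  [0,2] S/NP   >S
    [0,1] "plan" : (S/(NP\N))/NP
    [1,2] "read" : (NP\N)/NP
  [2,6] NP   <
    [2,5] S/PP   >
      [2,4] (S/PP)/NP   <
        [2,3] "often" : NP
        [3,4] "here" : ((S/PP)/NP)\NP
      [4,5] "saw" : NP
    [5,6] "clearly" : NP\(S/PP)

S/NP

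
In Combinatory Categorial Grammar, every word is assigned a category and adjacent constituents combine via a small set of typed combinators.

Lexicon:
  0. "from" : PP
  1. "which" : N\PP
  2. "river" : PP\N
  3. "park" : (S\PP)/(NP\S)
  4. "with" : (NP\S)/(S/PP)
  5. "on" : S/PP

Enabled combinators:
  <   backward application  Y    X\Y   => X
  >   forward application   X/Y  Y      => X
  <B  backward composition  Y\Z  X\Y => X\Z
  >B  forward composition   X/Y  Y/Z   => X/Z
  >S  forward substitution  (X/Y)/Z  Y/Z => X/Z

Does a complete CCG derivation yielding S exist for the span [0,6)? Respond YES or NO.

YES

[0,6] S   <
  [0,2] N   <
    [0,1] "from" : PP
    [1,2] "which" : N\PP
  [2,6] S\N   <B
    [2,3] "river" : PP\N
    [3,6] S\PP   >
      [3,4] "park" : (S\PP)/(NP\S)
      [4,6] NP\S   >
        [4,5] "with" : (NP\S)/(S/PP)
        [5,6] "on" : S/PP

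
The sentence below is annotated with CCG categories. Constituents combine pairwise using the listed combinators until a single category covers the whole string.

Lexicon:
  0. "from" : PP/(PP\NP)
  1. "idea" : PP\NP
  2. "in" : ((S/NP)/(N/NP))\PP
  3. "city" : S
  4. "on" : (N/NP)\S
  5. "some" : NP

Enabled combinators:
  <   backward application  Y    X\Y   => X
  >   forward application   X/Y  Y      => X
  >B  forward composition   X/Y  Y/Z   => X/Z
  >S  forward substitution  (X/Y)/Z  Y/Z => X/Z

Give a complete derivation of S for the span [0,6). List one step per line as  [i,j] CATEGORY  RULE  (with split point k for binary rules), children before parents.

[0,6] S   >
  [0,5] S/NP   >
    [0,3] (S/NP)/(N/NP)   <
      [0,2] PP   >
        [0,1] "from" : PP/(PP\NP)
        [1,2] "idea" : PP\NP
      [2,3] "in" : ((S/NP)/(N/NP))\PP
    [3,5] N/NP   <
      [3,4] "city" : S
      [4,5] "on" : (N/NP)\S
  [5,6] "some" : NP

[0,1] PP/(PP\NP)  lex  "from"
[1,2] PP\NP  lex  "idea"
[0,2] PP  >  k=1
[2,3] ((S/NP)/(N/NP))\PP  lex  "in"
[0,3] (S/NP)/(N/NP)  <  k=2
[3,4] S  lex  "city"
[4,5] (N/NP)\S  lex  "on"
[3,5] N/NP  <  k=4
[0,5] S/NP  >  k=3
[5,6] NP  lex  "some"
[0,6] S  >  k=5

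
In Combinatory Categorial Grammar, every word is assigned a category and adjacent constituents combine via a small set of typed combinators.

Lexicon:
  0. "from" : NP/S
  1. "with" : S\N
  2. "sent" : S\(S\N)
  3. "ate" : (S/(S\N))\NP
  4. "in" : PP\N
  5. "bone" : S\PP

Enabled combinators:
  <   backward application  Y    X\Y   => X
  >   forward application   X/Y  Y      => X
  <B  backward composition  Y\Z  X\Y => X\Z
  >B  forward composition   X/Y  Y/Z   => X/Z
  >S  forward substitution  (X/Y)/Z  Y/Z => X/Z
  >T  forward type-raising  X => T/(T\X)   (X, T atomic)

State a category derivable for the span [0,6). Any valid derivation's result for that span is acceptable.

S

[0,6] S   >
  [0,4] S/(S\N)   <
    [0,3] NP   >
      [0,1] "from" : NP/S
      [1,3] S   <
        [1,2] "with" : S\N
        [2,3] "sent" : S\(S\N)
    [3,4] "ate" : (S/(S\N))\NP
  [4,6] S\N   <B
    [4,5] "in" : PP\N
    [5,6] "bone" : S\PP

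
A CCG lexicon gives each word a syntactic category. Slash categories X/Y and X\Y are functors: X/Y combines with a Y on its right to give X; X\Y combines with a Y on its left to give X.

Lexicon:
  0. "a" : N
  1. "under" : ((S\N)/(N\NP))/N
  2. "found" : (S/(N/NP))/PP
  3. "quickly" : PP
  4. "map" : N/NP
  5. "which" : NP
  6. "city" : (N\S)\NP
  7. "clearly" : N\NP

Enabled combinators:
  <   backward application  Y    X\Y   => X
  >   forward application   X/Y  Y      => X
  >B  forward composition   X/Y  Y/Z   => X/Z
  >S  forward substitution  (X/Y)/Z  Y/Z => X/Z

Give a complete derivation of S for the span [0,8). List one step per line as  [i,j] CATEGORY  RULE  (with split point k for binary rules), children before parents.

[0,1] N  lex  "a"
[1,2] ((S\N)/(N\NP))/N  lex  "under"
[2,3] (S/(N/NP))/PP  lex  "found"
[3,4] PP  lex  "quickly"
[2,4] S/(N/NP)  >  k=3
[4,5] N/NP  lex  "map"
[2,5] S  >  k=4
[5,6] NP  lex  "which"
[6,7] (N\S)\NP  lex  "city"
[5,7] N\S  <  k=6
[2,7] N  <  k=5
[1,7] (S\N)/(N\NP)  >  k=2
[7,8] N\NP  lex  "clearly"
[1,8] S\N  >  k=7
[0,8] S  <  k=1

[0,8] S   <
  [0,1] "a" : N
  [1,8] S\N   >
    [1,7] (S\N)/(N\NP)   >
      [1,2] "under" : ((S\N)/(N\NP))/N
      [2,7] N   <
        [2,5] S   >
          [2,4] S/(N/NP)   >
            [2,3] "found" : (S/(N/NP))/PP
            [3,4] "quickly" : PP
          [4,5] "map" : N/NP
        [5,7] N\S   <
          [5,6] "which" : NP
          [6,7] "city" : (N\S)\NP
    [7,8] "clearly" : N\NP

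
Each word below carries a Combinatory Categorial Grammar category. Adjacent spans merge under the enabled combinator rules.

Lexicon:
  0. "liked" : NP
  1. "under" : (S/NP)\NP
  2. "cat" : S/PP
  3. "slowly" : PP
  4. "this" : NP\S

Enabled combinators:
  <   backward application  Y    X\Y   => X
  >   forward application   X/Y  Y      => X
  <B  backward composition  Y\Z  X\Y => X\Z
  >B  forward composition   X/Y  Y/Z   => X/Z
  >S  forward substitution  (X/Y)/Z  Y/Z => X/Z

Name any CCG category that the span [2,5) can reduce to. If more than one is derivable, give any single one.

NP

[0,5] S   >
  [0,2] S/NP   <
    [0,1] "liked" : NP
    [1,2] "under" : (S/NP)\NP
  [2,5] NP   <
    [2,4] S   >
      [2,3] "cat" : S/PP
      [3,4] "slowly" : PP
    [4,5] "this" : NP\S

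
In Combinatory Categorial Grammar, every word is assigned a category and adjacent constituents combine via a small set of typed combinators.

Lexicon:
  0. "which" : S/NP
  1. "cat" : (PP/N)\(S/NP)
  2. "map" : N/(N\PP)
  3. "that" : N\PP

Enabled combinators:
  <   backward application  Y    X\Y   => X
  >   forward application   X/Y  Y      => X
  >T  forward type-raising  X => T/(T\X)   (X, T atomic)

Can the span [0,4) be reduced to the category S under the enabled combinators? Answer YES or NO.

NO

S/NP (PP/N)\(S/NP) N/(N\PP) N\PP
CKY chart[0,4] = {N/(N\PP), NP/(NP\PP), PP, PP/(PP\PP), S/(S\PP)}; S ∉ chart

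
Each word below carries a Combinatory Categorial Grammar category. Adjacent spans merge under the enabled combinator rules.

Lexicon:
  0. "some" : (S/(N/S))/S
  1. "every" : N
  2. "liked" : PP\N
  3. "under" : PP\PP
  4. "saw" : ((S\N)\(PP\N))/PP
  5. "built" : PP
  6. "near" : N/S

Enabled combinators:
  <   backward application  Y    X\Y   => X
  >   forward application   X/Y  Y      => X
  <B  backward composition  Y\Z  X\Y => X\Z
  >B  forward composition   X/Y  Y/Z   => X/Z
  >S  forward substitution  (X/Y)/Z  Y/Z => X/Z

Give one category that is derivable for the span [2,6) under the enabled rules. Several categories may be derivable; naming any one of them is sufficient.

[0,7] S   >
  [0,6] S/(N/S)   >
    [0,1] "some" : (S/(N/S))/S
    [1,6] S   <
      [1,2] "every" : N
      [2,6] S\N   <
        [2,4] PP\N   <B
          [2,3] "liked" : PP\N
          [3,4] "under" : PP\PP
        [4,6] (S\N)\(PP\N)   >
          [4,5] "saw" : ((S\N)\(PP\N))/PP
          [5,6] "built" : PP
  [6,7] "near" : N/S

S\N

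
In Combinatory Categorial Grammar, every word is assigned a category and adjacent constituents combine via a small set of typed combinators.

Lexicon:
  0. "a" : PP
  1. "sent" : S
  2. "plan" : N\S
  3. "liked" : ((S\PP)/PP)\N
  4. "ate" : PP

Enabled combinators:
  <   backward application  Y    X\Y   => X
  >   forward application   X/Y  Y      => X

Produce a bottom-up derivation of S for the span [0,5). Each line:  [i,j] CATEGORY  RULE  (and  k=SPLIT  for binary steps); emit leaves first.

[0,5] S   <
  [0,1] "a" : PP
  [1,5] S\PP   >
    [1,4] (S\PP)/PP   <
      [1,3] N   <
        [1,2] "sent" : S
        [2,3] "plan" : N\S
      [3,4] "liked" : ((S\PP)/PP)\N
    [4,5] "ate" : PP

[0,1] PP  lex  "a"
[1,2] S  lex  "sent"
[2,3] N\S  lex  "plan"
[1,3] N  <  k=2
[3,4] ((S\PP)/PP)\N  lex  "liked"
[1,4] (S\PP)/PP  <  k=3
[4,5] PP  lex  "ate"
[1,5] S\PP  >  k=4
[0,5] S  <  k=1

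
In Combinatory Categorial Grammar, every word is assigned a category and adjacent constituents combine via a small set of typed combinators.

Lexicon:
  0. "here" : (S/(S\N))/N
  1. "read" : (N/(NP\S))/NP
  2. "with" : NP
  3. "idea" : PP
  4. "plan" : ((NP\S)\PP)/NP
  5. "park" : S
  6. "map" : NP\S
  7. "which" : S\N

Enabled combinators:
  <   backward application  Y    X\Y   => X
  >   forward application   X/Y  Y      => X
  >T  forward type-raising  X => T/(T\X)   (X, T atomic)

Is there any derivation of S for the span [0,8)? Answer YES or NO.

[0,8] S   >
  [0,7] S/(S\N)   >
    [0,1] "here" : (S/(S\N))/N
    [1,7] N   >
      [1,3] N/(NP\S)   >
        [1,2] "read" : (N/(NP\S))/NP
        [2,3] "with" : NP
      [3,7] NP\S   <
        [3,4] "idea" : PP
        [4,7] (NP\S)\PP   >
          [4,5] "plan" : ((NP\S)\PP)/NP
          [5,7] NP   >
            [5,6] NP/(NP\S)   >T
              [5,6] "park" : S
            [6,7] "map" : NP\S
  [7,8] "which" : S\N

YES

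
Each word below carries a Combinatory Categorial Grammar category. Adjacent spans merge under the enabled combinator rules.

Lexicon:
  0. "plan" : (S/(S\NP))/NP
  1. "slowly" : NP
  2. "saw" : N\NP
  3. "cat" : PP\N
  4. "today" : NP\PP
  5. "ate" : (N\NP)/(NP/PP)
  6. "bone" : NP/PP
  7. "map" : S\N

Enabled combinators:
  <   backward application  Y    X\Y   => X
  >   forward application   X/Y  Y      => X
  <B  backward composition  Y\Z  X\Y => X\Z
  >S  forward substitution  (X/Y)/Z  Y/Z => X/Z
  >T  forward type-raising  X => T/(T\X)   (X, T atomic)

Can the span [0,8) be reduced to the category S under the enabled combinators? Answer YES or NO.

YES

[0,8] S   >
  [0,5] S/(S\NP)   >
    [0,1] "plan" : (S/(S\NP))/NP
    [1,5] NP   <
      [1,4] PP   <
        [1,3] N   <
          [1,2] "slowly" : NP
          [2,3] "saw" : N\NP
        [3,4] "cat" : PP\N
      [4,5] "today" : NP\PP
  [5,8] S\NP   <B
    [5,7] N\NP   >
      [5,6] "ate" : (N\NP)/(NP/PP)
      [6,7] "bone" : NP/PP
    [7,8] "map" : S\N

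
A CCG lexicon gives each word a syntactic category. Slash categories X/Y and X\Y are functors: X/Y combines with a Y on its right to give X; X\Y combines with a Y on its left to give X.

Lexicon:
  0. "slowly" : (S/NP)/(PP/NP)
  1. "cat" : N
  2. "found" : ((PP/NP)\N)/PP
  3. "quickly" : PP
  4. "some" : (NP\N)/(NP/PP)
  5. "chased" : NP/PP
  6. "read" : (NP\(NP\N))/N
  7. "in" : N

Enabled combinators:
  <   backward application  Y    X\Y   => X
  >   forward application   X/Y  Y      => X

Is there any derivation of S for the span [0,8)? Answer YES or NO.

YES

[0,8] S   >
  [0,4] S/NP   >
    [0,1] "slowly" : (S/NP)/(PP/NP)
    [1,4] PP/NP   <
      [1,2] "cat" : N
      [2,4] (PP/NP)\N   >
        [2,3] "found" : ((PP/NP)\N)/PP
        [3,4] "quickly" : PP
  [4,8] NP   <
    [4,6] NP\N   >
      [4,5] "some" : (NP\N)/(NP/PP)
      [5,6] "chased" : NP/PP
    [6,8] NP\(NP\N)   >
      [6,7] "read" : (NP\(NP\N))/N
      [7,8] "in" : N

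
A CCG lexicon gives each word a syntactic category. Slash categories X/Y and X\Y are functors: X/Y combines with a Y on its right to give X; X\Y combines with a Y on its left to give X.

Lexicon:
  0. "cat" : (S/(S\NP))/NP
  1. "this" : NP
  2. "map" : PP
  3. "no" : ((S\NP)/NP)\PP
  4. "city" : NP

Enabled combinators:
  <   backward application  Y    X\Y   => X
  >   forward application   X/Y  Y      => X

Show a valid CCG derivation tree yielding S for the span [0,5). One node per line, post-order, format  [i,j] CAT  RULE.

[0,5] S   >
  [0,2] S/(S\NP)   >
    [0,1] "cat" : (S/(S\NP))/NP
    [1,2] "this" : NP
  [2,5] S\NP   >
    [2,4] (S\NP)/NP   <
      [2,3] "map" : PP
      [3,4] "no" : ((S\NP)/NP)\PP
    [4,5] "city" : NP

[0,1] (S/(S\NP))/NP  lex  "cat"
[1,2] NP  lex  "this"
[0,2] S/(S\NP)  >  k=1
[2,3] PP  lex  "map"
[3,4] ((S\NP)/NP)\PP  lex  "no"
[2,4] (S\NP)/NP  <  k=3
[4,5] NP  lex  "city"
[2,5] S\NP  >  k=4
[0,5] S  >  k=2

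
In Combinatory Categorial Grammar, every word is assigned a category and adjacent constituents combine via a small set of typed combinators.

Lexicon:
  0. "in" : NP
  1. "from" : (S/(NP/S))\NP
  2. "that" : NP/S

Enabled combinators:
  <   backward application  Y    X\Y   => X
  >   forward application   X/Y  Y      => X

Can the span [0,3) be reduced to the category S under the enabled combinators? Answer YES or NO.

YES

[0,3] S   >
  [0,2] S/(NP/S)   <
    [0,1] "in" : NP
    [1,2] "from" : (S/(NP/S))\NP
  [2,3] "that" : NP/S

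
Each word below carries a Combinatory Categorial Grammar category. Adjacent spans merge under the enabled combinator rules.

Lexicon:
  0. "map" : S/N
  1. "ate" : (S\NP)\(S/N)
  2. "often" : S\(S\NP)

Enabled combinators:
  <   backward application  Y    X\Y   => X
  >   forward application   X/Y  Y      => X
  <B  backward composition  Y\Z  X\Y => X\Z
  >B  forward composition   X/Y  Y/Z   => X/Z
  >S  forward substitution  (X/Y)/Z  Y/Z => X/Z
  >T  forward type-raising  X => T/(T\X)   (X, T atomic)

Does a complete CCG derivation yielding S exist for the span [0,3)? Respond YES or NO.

[0,3] S   <
  [0,2] S\NP   <
    [0,1] "map" : S/N
    [1,2] "ate" : (S\NP)\(S/N)
  [2,3] "often" : S\(S\NP)

YES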